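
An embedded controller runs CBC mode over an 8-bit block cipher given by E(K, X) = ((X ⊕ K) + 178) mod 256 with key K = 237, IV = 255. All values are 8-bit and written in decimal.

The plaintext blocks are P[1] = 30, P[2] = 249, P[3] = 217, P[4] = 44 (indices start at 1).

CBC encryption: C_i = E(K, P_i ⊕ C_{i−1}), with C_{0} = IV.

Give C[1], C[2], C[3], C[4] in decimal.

C[1]: P[1] ⊕ 255 = 225; E(K, 225) = 190.
C[2]: P[2] ⊕ 190 = 71; E(K, 71) = 92.
C[3]: P[3] ⊕ 92 = 133; E(K, 133) = 26.
C[4]: P[4] ⊕ 26 = 54; E(K, 54) = 141.

C[1] = 190, C[2] = 92, C[3] = 26, C[4] = 141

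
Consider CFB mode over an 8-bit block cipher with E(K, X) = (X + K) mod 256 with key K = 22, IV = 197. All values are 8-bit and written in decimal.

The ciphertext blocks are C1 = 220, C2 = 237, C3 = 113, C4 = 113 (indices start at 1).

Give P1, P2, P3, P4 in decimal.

P1 = 7, P2 = 31, P3 = 114, P4 = 246

CFB decryption: P_i = C_i ⊕ E(K, C_{i−1}), with C_{0} = IV.
P1: E(K, 197) = 219; 220 ⊕ 219 = 7.
P2: E(K, 220) = 242; 237 ⊕ 242 = 31.
P3: E(K, 237) = 3; 113 ⊕ 3 = 114.
P4: E(K, 113) = 135; 113 ⊕ 135 = 246.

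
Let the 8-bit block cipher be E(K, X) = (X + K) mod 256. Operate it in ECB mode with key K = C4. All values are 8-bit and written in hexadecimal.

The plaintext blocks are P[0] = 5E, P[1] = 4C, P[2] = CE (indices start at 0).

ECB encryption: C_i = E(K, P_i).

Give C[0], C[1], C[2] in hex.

C[0]: E(K, 5E) = 22.
C[1]: E(K, 4C) = 10.
C[2]: E(K, CE) = 92.

C[0] = 22, C[1] = 10, C[2] = 92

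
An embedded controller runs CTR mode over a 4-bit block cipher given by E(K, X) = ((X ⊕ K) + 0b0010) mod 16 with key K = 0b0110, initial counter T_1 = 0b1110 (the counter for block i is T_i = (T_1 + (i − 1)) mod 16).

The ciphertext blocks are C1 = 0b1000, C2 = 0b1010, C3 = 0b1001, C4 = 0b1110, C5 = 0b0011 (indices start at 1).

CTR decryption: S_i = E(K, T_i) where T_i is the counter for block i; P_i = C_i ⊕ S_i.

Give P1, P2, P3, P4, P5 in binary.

P1 = 0b0010, P2 = 0b0001, P3 = 0b0001, P4 = 0b0111, P5 = 0b0101

P1: T = 0b1110, S = E(K, T) = 0b1010; 0b1000 ⊕ 0b1010 = 0b0010.
P2: T = 0b1111, S = E(K, T) = 0b1011; 0b1010 ⊕ 0b1011 = 0b0001.
P3: T = 0b0000, S = E(K, T) = 0b1000; 0b1001 ⊕ 0b1000 = 0b0001.
P4: T = 0b0001, S = E(K, T) = 0b1001; 0b1110 ⊕ 0b1001 = 0b0111.
P5: T = 0b0010, S = E(K, T) = 0b0110; 0b0011 ⊕ 0b0110 = 0b0101.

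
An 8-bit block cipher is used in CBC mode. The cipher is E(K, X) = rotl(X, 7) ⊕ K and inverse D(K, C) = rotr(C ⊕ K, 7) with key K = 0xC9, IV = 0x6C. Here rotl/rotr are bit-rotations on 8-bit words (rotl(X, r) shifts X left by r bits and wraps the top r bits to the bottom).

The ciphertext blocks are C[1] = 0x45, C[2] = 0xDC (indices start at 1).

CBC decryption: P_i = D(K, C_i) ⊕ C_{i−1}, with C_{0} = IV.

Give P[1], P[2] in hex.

P[1]: D(K, 0x45) = 0x19; 0x19 ⊕ 0x6C = 0x75.
P[2]: D(K, 0xDC) = 0x2A; 0x2A ⊕ 0x45 = 0x6F.

P[1] = 0x75, P[2] = 0x6F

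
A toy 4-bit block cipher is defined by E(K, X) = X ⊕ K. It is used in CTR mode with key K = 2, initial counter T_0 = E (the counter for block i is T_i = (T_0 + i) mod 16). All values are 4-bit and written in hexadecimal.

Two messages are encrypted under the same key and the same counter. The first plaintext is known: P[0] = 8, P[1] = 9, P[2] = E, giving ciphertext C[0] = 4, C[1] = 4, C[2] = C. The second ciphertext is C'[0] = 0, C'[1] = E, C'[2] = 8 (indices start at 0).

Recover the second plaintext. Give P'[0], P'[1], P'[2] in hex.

In CTR with a reused counter, both messages share the same keystream S_i, so C_i ⊕ C'_i = P_i ⊕ P'_i and thus P'_i = P_i ⊕ C_i ⊕ C'_i.
P'[0]: 8 ⊕ 4 ⊕ 0 = C.
P'[1]: 9 ⊕ 4 ⊕ E = 3.
P'[2]: E ⊕ C ⊕ 8 = A.

P'[0] = C, P'[1] = 3, P'[2] = A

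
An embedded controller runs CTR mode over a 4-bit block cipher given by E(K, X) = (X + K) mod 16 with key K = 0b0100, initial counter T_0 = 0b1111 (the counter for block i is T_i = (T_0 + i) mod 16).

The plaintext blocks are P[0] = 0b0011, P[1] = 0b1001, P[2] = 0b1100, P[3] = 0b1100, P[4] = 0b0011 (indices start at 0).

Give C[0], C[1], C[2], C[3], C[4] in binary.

C[0] = 0b0000, C[1] = 0b1101, C[2] = 0b1001, C[3] = 0b1010, C[4] = 0b0100

CTR encryption: S_i = E(K, T_i) where T_i is the counter for block i; C_i = P_i ⊕ S_i.
C[0]: T = 0b1111, S = E(K, T) = 0b0011; 0b0011 ⊕ 0b0011 = 0b0000.
C[1]: T = 0b0000, S = E(K, T) = 0b0100; 0b1001 ⊕ 0b0100 = 0b1101.
C[2]: T = 0b0001, S = E(K, T) = 0b0101; 0b1100 ⊕ 0b0101 = 0b1001.
C[3]: T = 0b0010, S = E(K, T) = 0b0110; 0b1100 ⊕ 0b0110 = 0b1010.
C[4]: T = 0b0011, S = E(K, T) = 0b0111; 0b0011 ⊕ 0b0111 = 0b0100.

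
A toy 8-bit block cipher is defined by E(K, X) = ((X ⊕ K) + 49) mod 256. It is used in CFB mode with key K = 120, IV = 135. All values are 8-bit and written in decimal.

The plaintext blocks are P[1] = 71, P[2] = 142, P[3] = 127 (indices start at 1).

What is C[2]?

C[2] = 206

CFB encryption: C_i = P_i ⊕ E(K, C_{i−1}), with C_{0} = IV.
C[1]: E(K, 135) = 48; 71 ⊕ 48 = 119.
C[2]: E(K, 119) = 64; 142 ⊕ 64 = 206.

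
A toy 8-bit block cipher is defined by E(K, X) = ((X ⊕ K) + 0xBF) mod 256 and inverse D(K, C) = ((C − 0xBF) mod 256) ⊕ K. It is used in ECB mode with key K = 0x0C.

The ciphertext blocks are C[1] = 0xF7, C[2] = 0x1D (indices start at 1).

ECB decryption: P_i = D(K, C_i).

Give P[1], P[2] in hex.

P[1]: D(K, 0xF7) = 0x34.
P[2]: D(K, 0x1D) = 0x52.

P[1] = 0x34, P[2] = 0x52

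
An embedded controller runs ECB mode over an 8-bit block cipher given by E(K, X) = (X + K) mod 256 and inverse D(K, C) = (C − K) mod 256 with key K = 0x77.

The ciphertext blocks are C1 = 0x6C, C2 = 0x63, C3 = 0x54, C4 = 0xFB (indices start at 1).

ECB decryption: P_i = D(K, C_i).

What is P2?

P2: D(K, 0x63) = 0xEC.

P2 = 0xEC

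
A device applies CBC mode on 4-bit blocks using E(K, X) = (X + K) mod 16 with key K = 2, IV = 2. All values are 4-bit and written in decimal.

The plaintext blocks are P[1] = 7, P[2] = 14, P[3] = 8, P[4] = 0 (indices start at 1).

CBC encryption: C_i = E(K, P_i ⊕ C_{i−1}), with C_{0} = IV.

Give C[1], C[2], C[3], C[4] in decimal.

C[1] = 7, C[2] = 11, C[3] = 5, C[4] = 7

C[1]: P[1] ⊕ 2 = 5; E(K, 5) = 7.
C[2]: P[2] ⊕ 7 = 9; E(K, 9) = 11.
C[3]: P[3] ⊕ 11 = 3; E(K, 3) = 5.
C[4]: P[4] ⊕ 5 = 5; E(K, 5) = 7.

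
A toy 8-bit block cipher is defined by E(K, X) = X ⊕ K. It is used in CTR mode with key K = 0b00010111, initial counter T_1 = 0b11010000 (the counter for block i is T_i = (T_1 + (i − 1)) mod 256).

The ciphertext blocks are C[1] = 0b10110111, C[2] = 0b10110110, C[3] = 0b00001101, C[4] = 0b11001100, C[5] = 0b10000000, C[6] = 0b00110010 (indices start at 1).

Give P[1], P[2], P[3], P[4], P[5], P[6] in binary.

CTR decryption: S_i = E(K, T_i) where T_i is the counter for block i; P_i = C_i ⊕ S_i.
P[1]: T = 0b11010000, S = E(K, T) = 0b11000111; 0b10110111 ⊕ 0b11000111 = 0b01110000.
P[2]: T = 0b11010001, S = E(K, T) = 0b11000110; 0b10110110 ⊕ 0b11000110 = 0b01110000.
P[3]: T = 0b11010010, S = E(K, T) = 0b11000101; 0b00001101 ⊕ 0b11000101 = 0b11001000.
P[4]: T = 0b11010011, S = E(K, T) = 0b11000100; 0b11001100 ⊕ 0b11000100 = 0b00001000.
P[5]: T = 0b11010100, S = E(K, T) = 0b11000011; 0b10000000 ⊕ 0b11000011 = 0b01000011.
P[6]: T = 0b11010101, S = E(K, T) = 0b11000010; 0b00110010 ⊕ 0b11000010 = 0b11110000.

P[1] = 0b01110000, P[2] = 0b01110000, P[3] = 0b11001000, P[4] = 0b00001000, P[5] = 0b01000011, P[6] = 0b11110000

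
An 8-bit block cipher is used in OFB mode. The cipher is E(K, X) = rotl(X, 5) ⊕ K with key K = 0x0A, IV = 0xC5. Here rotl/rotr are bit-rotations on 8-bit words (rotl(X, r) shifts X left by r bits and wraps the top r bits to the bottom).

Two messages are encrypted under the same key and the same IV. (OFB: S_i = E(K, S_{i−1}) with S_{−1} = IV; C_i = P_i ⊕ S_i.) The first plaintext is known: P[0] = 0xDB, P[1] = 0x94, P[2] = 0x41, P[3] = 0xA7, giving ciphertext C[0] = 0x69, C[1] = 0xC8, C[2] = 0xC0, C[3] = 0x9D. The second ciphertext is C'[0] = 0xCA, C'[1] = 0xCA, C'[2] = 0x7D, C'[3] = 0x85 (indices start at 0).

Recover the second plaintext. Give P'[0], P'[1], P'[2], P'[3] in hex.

In OFB with a reused IV, both messages share the same keystream S_i, so C_i ⊕ C'_i = P_i ⊕ P'_i and thus P'_i = P_i ⊕ C_i ⊕ C'_i.
P'[0]: 0xDB ⊕ 0x69 ⊕ 0xCA = 0x78.
P'[1]: 0x94 ⊕ 0xC8 ⊕ 0xCA = 0x96.
P'[2]: 0x41 ⊕ 0xC0 ⊕ 0x7D = 0xFC.
P'[3]: 0xA7 ⊕ 0x9D ⊕ 0x85 = 0xBF.

P'[0] = 0x78, P'[1] = 0x96, P'[2] = 0xFC, P'[3] = 0xBF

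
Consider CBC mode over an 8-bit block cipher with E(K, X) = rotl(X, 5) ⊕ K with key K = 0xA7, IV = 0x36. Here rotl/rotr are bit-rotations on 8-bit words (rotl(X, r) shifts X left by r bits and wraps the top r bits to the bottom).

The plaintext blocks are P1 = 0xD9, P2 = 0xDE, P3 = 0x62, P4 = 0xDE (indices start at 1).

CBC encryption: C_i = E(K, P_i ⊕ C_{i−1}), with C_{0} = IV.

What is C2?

C1: P1 ⊕ 0x36 = 0xEF; E(K, 0xEF) = 0x5A.
C2: P2 ⊕ 0x5A = 0x84; E(K, 0x84) = 0x37.

C2 = 0x37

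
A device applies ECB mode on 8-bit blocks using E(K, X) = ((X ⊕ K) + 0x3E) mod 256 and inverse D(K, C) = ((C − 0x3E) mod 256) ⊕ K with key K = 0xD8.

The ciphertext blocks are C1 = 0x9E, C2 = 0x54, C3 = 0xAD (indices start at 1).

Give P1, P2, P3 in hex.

P1 = 0xB8, P2 = 0xCE, P3 = 0xB7

ECB decryption: P_i = D(K, C_i).
P1: D(K, 0x9E) = 0xB8.
P2: D(K, 0x54) = 0xCE.
P3: D(K, 0xAD) = 0xB7.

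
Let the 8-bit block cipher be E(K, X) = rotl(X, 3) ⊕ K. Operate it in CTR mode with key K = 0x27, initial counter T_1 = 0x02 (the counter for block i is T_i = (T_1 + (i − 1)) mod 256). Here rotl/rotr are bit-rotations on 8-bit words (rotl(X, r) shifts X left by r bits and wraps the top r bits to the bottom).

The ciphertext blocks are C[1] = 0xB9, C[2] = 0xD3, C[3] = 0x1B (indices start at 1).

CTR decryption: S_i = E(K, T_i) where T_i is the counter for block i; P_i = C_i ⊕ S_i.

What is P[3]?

P[3] = 0x1C

P[3]: T = 0x04, S = E(K, T) = 0x07; 0x1B ⊕ 0x07 = 0x1C.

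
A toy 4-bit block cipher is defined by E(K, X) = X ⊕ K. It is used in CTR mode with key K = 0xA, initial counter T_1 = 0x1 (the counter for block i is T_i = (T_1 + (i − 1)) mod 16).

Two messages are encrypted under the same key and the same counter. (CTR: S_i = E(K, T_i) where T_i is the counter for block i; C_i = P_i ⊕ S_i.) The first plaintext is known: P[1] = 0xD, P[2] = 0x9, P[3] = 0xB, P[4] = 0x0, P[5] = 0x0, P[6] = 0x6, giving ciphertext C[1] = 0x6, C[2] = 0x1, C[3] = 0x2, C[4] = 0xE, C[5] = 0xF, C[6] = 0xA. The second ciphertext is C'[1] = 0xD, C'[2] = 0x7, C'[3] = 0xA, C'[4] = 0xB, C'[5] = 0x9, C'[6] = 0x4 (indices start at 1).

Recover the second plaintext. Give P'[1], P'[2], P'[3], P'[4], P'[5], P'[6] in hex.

In CTR with a reused counter, both messages share the same keystream S_i, so C_i ⊕ C'_i = P_i ⊕ P'_i and thus P'_i = P_i ⊕ C_i ⊕ C'_i.
P'[1]: 0xD ⊕ 0x6 ⊕ 0xD = 0x6.
P'[2]: 0x9 ⊕ 0x1 ⊕ 0x7 = 0xF.
P'[3]: 0xB ⊕ 0x2 ⊕ 0xA = 0x3.
P'[4]: 0x0 ⊕ 0xE ⊕ 0xB = 0x5.
P'[5]: 0x0 ⊕ 0xF ⊕ 0x9 = 0x6.
P'[6]: 0x6 ⊕ 0xA ⊕ 0x4 = 0x8.

P'[1] = 0x6, P'[2] = 0xF, P'[3] = 0x3, P'[4] = 0x5, P'[5] = 0x6, P'[6] = 0x8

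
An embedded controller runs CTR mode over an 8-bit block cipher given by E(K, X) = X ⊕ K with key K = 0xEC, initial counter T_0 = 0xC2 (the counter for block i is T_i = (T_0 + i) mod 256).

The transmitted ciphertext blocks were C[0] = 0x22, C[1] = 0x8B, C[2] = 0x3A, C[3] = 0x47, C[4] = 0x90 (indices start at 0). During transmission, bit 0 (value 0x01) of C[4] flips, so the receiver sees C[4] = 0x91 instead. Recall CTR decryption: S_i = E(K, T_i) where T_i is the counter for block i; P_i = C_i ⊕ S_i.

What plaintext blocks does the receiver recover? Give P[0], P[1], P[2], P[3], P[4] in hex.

P[0] = 0x0C, P[1] = 0xA4, P[2] = 0x12, P[3] = 0x6E, P[4] = 0xBB

Only C[4] changed, to 0x91. In CTR, a change in C_i flips the same bit in P_i only; the keystream is unaffected. Decrypting the received ciphertext:
P[0]: T = 0xC2, S = E(K, T) = 0x2E; 0x22 ⊕ 0x2E = 0x0C.
P[1]: T = 0xC3, S = E(K, T) = 0x2F; 0x8B ⊕ 0x2F = 0xA4.
P[2]: T = 0xC4, S = E(K, T) = 0x28; 0x3A ⊕ 0x28 = 0x12.
P[3]: T = 0xC5, S = E(K, T) = 0x29; 0x47 ⊕ 0x29 = 0x6E.
P[4]: T = 0xC6, S = E(K, T) = 0x2A; 0x91 ⊕ 0x2A = 0xBB.
Blocks that differ from the original plaintext: P[4].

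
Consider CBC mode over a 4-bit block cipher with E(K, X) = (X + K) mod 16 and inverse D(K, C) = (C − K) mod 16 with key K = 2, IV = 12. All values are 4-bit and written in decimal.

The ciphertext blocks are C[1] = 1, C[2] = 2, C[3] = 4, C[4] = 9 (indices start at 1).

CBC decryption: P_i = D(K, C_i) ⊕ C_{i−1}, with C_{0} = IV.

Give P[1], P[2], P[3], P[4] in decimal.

P[1] = 3, P[2] = 1, P[3] = 0, P[4] = 3

P[1]: D(K, 1) = 15; 15 ⊕ 12 = 3.
P[2]: D(K, 2) = 0; 0 ⊕ 1 = 1.
P[3]: D(K, 4) = 2; 2 ⊕ 2 = 0.
P[4]: D(K, 9) = 7; 7 ⊕ 4 = 3.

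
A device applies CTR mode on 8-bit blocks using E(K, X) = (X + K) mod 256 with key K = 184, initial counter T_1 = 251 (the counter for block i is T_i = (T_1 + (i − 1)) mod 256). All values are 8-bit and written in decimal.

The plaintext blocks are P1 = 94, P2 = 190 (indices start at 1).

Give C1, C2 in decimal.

C1 = 237, C2 = 10

CTR encryption: S_i = E(K, T_i) where T_i is the counter for block i; C_i = P_i ⊕ S_i.
C1: T = 251, S = E(K, T) = 179; 94 ⊕ 179 = 237.
C2: T = 252, S = E(K, T) = 180; 190 ⊕ 180 = 10.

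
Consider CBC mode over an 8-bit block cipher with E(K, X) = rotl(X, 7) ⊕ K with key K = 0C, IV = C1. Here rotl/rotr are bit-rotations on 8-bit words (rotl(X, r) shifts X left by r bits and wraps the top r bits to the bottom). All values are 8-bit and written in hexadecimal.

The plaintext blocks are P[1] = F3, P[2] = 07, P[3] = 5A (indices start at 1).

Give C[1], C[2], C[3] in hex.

CBC encryption: C_i = E(K, P_i ⊕ C_{i−1}), with C_{0} = IV.
C[1]: P[1] ⊕ C1 = 32; E(K, 32) = 15.
C[2]: P[2] ⊕ 15 = 12; E(K, 12) = 05.
C[3]: P[3] ⊕ 05 = 5F; E(K, 5F) = A3.

C[1] = 15, C[2] = 05, C[3] = A3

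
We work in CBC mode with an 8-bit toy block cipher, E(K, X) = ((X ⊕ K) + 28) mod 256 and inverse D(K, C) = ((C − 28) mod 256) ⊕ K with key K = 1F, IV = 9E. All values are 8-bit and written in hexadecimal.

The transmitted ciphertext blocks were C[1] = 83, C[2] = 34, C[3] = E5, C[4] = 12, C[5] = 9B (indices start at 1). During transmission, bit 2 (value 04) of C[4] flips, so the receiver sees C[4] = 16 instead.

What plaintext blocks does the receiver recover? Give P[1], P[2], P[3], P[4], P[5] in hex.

P[1] = DA, P[2] = 90, P[3] = 96, P[4] = 14, P[5] = 7A

CBC decryption: P_i = D(K, C_i) ⊕ C_{i−1}, with C_{0} = IV.
Only C[4] changed, to 16. In CBC, a change in C_i garbles P_i and flips the same bit in P_{i+1}. Decrypting the received ciphertext:
P[1]: D(K, 83) = 44; 44 ⊕ 9E = DA.
P[2]: D(K, 34) = 13; 13 ⊕ 83 = 90.
P[3]: D(K, E5) = A2; A2 ⊕ 34 = 96.
P[4]: D(K, 16) = F1; F1 ⊕ E5 = 14.
P[5]: D(K, 9B) = 6C; 6C ⊕ 16 = 7A.
Blocks that differ from the original plaintext: P[4], P[5].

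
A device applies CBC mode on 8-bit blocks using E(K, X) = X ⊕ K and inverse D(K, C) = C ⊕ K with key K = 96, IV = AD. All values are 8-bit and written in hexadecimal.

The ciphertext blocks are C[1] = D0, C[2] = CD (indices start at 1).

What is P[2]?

CBC decryption: P_i = D(K, C_i) ⊕ C_{i−1}, with C_{0} = IV.
P[2]: D(K, CD) = 5B; 5B ⊕ D0 = 8B.

P[2] = 8B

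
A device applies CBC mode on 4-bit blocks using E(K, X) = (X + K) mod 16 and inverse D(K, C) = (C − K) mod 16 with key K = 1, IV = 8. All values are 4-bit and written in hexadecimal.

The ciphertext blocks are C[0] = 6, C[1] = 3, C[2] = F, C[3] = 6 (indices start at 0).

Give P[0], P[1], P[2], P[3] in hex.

CBC decryption: P_i = D(K, C_i) ⊕ C_{i−1}, with C_{−1} = IV.
P[0]: D(K, 6) = 5; 5 ⊕ 8 = D.
P[1]: D(K, 3) = 2; 2 ⊕ 6 = 4.
P[2]: D(K, F) = E; E ⊕ 3 = D.
P[3]: D(K, 6) = 5; 5 ⊕ F = A.

P[0] = D, P[1] = 4, P[2] = D, P[3] = A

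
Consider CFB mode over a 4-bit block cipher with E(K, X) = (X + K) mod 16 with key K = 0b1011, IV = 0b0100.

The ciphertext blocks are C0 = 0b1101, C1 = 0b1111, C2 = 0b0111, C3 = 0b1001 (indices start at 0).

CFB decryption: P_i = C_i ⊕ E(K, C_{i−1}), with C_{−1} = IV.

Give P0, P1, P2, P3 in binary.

P0 = 0b0010, P1 = 0b0111, P2 = 0b1101, P3 = 0b1011

P0: E(K, 0b0100) = 0b1111; 0b1101 ⊕ 0b1111 = 0b0010.
P1: E(K, 0b1101) = 0b1000; 0b1111 ⊕ 0b1000 = 0b0111.
P2: E(K, 0b1111) = 0b1010; 0b0111 ⊕ 0b1010 = 0b1101.
P3: E(K, 0b0111) = 0b0010; 0b1001 ⊕ 0b0010 = 0b1011.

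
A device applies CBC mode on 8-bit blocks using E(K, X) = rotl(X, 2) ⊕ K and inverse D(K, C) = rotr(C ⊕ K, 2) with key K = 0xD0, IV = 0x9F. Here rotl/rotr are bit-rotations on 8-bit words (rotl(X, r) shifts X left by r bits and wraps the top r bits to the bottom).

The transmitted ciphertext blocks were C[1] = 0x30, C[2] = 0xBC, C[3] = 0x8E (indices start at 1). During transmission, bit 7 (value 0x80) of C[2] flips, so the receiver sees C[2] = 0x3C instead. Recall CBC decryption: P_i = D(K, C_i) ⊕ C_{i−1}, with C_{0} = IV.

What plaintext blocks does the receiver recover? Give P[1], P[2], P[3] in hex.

Only C[2] changed, to 0x3C. In CBC, a change in C_i garbles P_i and flips the same bit in P_{i+1}. Decrypting the received ciphertext:
P[1]: D(K, 0x30) = 0x38; 0x38 ⊕ 0x9F = 0xA7.
P[2]: D(K, 0x3C) = 0x3B; 0x3B ⊕ 0x30 = 0x0B.
P[3]: D(K, 0x8E) = 0x97; 0x97 ⊕ 0x3C = 0xAB.
Blocks that differ from the original plaintext: P[2], P[3].

P[1] = 0xA7, P[2] = 0x0B, P[3] = 0xAB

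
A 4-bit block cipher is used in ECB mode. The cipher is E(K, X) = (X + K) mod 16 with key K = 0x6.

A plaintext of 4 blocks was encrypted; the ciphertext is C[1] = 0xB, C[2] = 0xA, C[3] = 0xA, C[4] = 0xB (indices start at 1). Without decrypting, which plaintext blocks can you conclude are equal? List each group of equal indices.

ECB encrypts each block independently with the same key, so equal ciphertext blocks imply equal plaintext blocks.
C[1] = C[4] = 0xB, so P[1] = P[4].
C[2] = C[3] = 0xA, so P[2] = P[3].

P[1] = P[4]; P[2] = P[3]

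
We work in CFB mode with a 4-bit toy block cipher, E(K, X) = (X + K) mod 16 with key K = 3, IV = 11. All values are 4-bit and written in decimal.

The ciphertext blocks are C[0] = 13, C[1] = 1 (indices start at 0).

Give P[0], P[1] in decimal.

P[0] = 3, P[1] = 1

CFB decryption: P_i = C_i ⊕ E(K, C_{i−1}), with C_{−1} = IV.
P[0]: E(K, 11) = 14; 13 ⊕ 14 = 3.
P[1]: E(K, 13) = 0; 1 ⊕ 0 = 1.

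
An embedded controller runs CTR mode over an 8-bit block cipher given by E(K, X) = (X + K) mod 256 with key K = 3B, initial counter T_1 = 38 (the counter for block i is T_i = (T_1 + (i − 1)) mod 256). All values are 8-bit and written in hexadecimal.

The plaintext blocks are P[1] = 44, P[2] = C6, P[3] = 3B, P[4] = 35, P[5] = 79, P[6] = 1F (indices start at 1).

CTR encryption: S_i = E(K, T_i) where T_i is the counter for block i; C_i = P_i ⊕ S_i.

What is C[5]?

C[5] = 0E

C[1]: T = 38, S = E(K, T) = 73; 44 ⊕ 73 = 37.
C[2]: T = 39, S = E(K, T) = 74; C6 ⊕ 74 = B2.
C[3]: T = 3A, S = E(K, T) = 75; 3B ⊕ 75 = 4E.
C[4]: T = 3B, S = E(K, T) = 76; 35 ⊕ 76 = 43.
C[5]: T = 3C, S = E(K, T) = 77; 79 ⊕ 77 = 0E.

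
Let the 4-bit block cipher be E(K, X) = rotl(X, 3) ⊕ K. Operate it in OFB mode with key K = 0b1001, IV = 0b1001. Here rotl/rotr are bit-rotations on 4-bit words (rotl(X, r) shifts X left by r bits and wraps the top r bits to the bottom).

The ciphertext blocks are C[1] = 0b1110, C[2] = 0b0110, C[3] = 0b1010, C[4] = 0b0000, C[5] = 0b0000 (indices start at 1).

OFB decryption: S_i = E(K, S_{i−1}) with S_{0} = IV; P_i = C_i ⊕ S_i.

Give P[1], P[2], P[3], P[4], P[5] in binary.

P[1] = 0b1011, P[2] = 0b0101, P[3] = 0b1010, P[4] = 0b1001, P[5] = 0b0101

P[1]: S = E(K, 0b1001) = 0b0101; 0b1110 ⊕ 0b0101 = 0b1011.
P[2]: S = E(K, 0b0101) = 0b0011; 0b0110 ⊕ 0b0011 = 0b0101.
P[3]: S = E(K, 0b0011) = 0b0000; 0b1010 ⊕ 0b0000 = 0b1010.
P[4]: S = E(K, 0b0000) = 0b1001; 0b0000 ⊕ 0b1001 = 0b1001.
P[5]: S = E(K, 0b1001) = 0b0101; 0b0000 ⊕ 0b0101 = 0b0101.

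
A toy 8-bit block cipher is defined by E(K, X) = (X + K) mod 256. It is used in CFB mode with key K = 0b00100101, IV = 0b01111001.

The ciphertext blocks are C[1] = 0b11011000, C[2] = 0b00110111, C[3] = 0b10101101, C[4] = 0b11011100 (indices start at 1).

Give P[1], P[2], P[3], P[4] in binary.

CFB decryption: P_i = C_i ⊕ E(K, C_{i−1}), with C_{0} = IV.
P[1]: E(K, 0b01111001) = 0b10011110; 0b11011000 ⊕ 0b10011110 = 0b01000110.
P[2]: E(K, 0b11011000) = 0b11111101; 0b00110111 ⊕ 0b11111101 = 0b11001010.
P[3]: E(K, 0b00110111) = 0b01011100; 0b10101101 ⊕ 0b01011100 = 0b11110001.
P[4]: E(K, 0b10101101) = 0b11010010; 0b11011100 ⊕ 0b11010010 = 0b00001110.

P[1] = 0b01000110, P[2] = 0b11001010, P[3] = 0b11110001, P[4] = 0b00001110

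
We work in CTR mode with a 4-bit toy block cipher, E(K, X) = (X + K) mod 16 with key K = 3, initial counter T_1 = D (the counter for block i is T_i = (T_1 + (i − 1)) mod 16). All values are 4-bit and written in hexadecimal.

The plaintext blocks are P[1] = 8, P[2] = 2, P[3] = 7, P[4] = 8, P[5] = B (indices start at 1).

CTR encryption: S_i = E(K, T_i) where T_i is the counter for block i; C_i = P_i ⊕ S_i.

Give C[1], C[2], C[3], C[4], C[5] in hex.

C[1]: T = D, S = E(K, T) = 0; 8 ⊕ 0 = 8.
C[2]: T = E, S = E(K, T) = 1; 2 ⊕ 1 = 3.
C[3]: T = F, S = E(K, T) = 2; 7 ⊕ 2 = 5.
C[4]: T = 0, S = E(K, T) = 3; 8 ⊕ 3 = B.
C[5]: T = 1, S = E(K, T) = 4; B ⊕ 4 = F.

C[1] = 8, C[2] = 3, C[3] = 5, C[4] = B, C[5] = F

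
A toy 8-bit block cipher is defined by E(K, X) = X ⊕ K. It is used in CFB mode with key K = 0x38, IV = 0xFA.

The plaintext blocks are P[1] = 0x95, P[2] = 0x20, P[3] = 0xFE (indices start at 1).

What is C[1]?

CFB encryption: C_i = P_i ⊕ E(K, C_{i−1}), with C_{0} = IV.
C[1]: E(K, 0xFA) = 0xC2; 0x95 ⊕ 0xC2 = 0x57.

C[1] = 0x57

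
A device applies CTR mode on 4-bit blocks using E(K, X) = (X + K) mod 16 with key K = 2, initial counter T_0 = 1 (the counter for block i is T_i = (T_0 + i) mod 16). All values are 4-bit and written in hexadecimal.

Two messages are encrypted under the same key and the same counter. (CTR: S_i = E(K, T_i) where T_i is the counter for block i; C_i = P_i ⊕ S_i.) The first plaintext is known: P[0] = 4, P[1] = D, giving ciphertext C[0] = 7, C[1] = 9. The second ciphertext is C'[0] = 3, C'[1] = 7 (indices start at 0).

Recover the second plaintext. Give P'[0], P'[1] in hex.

In CTR with a reused counter, both messages share the same keystream S_i, so C_i ⊕ C'_i = P_i ⊕ P'_i and thus P'_i = P_i ⊕ C_i ⊕ C'_i.
P'[0]: 4 ⊕ 7 ⊕ 3 = 0.
P'[1]: D ⊕ 9 ⊕ 7 = 3.

P'[0] = 0, P'[1] = 3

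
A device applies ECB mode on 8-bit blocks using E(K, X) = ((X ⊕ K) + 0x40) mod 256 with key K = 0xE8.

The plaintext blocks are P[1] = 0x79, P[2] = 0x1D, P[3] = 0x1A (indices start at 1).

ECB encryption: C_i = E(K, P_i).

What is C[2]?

C[2]: E(K, 0x1D) = 0x35.

C[2] = 0x35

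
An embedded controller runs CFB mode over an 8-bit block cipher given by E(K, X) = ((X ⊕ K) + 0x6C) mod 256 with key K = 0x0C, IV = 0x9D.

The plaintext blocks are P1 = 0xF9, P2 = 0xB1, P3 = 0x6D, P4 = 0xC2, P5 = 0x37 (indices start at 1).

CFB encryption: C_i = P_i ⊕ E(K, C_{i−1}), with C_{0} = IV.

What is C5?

C5 = 0x4D

C1: E(K, 0x9D) = 0xFD; 0xF9 ⊕ 0xFD = 0x04.
C2: E(K, 0x04) = 0x74; 0xB1 ⊕ 0x74 = 0xC5.
C3: E(K, 0xC5) = 0x35; 0x6D ⊕ 0x35 = 0x58.
C4: E(K, 0x58) = 0xC0; 0xC2 ⊕ 0xC0 = 0x02.
C5: E(K, 0x02) = 0x7A; 0x37 ⊕ 0x7A = 0x4D.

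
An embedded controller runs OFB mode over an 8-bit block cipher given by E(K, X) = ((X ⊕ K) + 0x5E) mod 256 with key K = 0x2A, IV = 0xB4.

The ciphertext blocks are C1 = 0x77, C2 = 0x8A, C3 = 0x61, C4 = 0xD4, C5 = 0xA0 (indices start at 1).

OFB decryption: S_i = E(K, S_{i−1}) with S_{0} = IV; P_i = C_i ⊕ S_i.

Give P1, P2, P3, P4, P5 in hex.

P1: S = E(K, 0xB4) = 0xFC; 0x77 ⊕ 0xFC = 0x8B.
P2: S = E(K, 0xFC) = 0x34; 0x8A ⊕ 0x34 = 0xBE.
P3: S = E(K, 0x34) = 0x7C; 0x61 ⊕ 0x7C = 0x1D.
P4: S = E(K, 0x7C) = 0xB4; 0xD4 ⊕ 0xB4 = 0x60.
P5: S = E(K, 0xB4) = 0xFC; 0xA0 ⊕ 0xFC = 0x5C.

P1 = 0x8B, P2 = 0xBE, P3 = 0x1D, P4 = 0x60, P5 = 0x5C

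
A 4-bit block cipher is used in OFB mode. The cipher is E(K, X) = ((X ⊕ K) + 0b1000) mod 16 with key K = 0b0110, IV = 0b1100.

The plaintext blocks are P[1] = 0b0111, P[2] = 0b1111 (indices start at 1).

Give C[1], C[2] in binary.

OFB encryption: S_i = E(K, S_{i−1}) with S_{0} = IV; C_i = P_i ⊕ S_i.
C[1]: S = E(K, 0b1100) = 0b0010; 0b0111 ⊕ 0b0010 = 0b0101.
C[2]: S = E(K, 0b0010) = 0b1100; 0b1111 ⊕ 0b1100 = 0b0011.

C[1] = 0b0101, C[2] = 0b0011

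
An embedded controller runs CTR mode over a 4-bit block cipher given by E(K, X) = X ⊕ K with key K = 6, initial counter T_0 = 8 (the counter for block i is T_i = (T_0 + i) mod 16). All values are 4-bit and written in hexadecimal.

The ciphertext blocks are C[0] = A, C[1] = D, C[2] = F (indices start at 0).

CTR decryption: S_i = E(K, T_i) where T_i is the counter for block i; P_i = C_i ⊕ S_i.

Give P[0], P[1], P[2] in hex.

P[0] = 4, P[1] = 2, P[2] = 3

P[0]: T = 8, S = E(K, T) = E; A ⊕ E = 4.
P[1]: T = 9, S = E(K, T) = F; D ⊕ F = 2.
P[2]: T = A, S = E(K, T) = C; F ⊕ C = 3.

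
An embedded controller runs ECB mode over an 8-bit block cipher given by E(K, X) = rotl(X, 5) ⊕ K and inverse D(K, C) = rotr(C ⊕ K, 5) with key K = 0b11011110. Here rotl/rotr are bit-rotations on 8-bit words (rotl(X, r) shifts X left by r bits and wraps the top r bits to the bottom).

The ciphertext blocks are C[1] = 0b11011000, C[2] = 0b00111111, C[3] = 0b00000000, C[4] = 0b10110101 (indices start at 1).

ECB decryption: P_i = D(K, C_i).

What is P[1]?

P[1]: D(K, 0b11011000) = 0b00110000.

P[1] = 0b00110000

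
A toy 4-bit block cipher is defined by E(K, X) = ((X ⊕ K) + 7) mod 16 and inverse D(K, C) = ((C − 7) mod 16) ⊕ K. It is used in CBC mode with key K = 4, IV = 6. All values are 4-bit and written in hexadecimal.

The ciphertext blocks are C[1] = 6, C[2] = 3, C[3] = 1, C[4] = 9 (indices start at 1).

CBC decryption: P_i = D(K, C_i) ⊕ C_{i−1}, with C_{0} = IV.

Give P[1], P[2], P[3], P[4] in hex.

P[1]: D(K, 6) = B; B ⊕ 6 = D.
P[2]: D(K, 3) = 8; 8 ⊕ 6 = E.
P[3]: D(K, 1) = E; E ⊕ 3 = D.
P[4]: D(K, 9) = 6; 6 ⊕ 1 = 7.

P[1] = D, P[2] = E, P[3] = D, P[4] = 7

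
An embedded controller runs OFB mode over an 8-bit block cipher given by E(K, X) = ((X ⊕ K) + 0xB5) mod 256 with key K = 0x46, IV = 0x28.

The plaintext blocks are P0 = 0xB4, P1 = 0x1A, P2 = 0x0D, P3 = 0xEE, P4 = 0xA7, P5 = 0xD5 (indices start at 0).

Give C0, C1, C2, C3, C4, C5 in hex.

C0 = 0x97, C1 = 0x00, C2 = 0x1C, C3 = 0xE2, C4 = 0x58, C5 = 0xBB

OFB encryption: S_i = E(K, S_{i−1}) with S_{−1} = IV; C_i = P_i ⊕ S_i.
C0: S = E(K, 0x28) = 0x23; 0xB4 ⊕ 0x23 = 0x97.
C1: S = E(K, 0x23) = 0x1A; 0x1A ⊕ 0x1A = 0x00.
C2: S = E(K, 0x1A) = 0x11; 0x0D ⊕ 0x11 = 0x1C.
C3: S = E(K, 0x11) = 0x0C; 0xEE ⊕ 0x0C = 0xE2.
C4: S = E(K, 0x0C) = 0xFF; 0xA7 ⊕ 0xFF = 0x58.
C5: S = E(K, 0xFF) = 0x6E; 0xD5 ⊕ 0x6E = 0xBB.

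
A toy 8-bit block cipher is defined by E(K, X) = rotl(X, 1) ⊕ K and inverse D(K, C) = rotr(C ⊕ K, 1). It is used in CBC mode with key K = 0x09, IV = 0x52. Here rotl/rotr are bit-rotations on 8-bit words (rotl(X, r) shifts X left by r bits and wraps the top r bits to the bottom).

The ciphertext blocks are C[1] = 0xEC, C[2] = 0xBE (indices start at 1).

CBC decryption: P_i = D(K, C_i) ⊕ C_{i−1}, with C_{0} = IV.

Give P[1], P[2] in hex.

P[1] = 0xA0, P[2] = 0x37

P[1]: D(K, 0xEC) = 0xF2; 0xF2 ⊕ 0x52 = 0xA0.
P[2]: D(K, 0xBE) = 0xDB; 0xDB ⊕ 0xEC = 0x37.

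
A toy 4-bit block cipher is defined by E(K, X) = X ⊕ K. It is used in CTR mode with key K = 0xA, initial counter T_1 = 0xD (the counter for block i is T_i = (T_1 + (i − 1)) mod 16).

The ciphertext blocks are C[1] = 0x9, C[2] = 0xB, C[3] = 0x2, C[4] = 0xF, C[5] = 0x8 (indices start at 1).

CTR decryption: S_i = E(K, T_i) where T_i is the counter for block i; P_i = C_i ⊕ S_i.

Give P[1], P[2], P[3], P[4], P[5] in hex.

P[1] = 0xE, P[2] = 0xF, P[3] = 0x7, P[4] = 0x5, P[5] = 0x3

P[1]: T = 0xD, S = E(K, T) = 0x7; 0x9 ⊕ 0x7 = 0xE.
P[2]: T = 0xE, S = E(K, T) = 0x4; 0xB ⊕ 0x4 = 0xF.
P[3]: T = 0xF, S = E(K, T) = 0x5; 0x2 ⊕ 0x5 = 0x7.
P[4]: T = 0x0, S = E(K, T) = 0xA; 0xF ⊕ 0xA = 0x5.
P[5]: T = 0x1, S = E(K, T) = 0xB; 0x8 ⊕ 0xB = 0x3.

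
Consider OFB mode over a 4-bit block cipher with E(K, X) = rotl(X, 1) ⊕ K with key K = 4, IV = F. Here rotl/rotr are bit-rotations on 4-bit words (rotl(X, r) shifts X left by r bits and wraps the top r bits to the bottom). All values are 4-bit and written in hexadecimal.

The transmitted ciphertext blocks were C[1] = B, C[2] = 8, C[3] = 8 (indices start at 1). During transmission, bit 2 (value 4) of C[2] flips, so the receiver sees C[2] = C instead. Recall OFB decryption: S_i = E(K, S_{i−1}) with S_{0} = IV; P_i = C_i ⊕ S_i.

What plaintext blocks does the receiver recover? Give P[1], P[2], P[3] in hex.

Only C[2] changed, to C. In OFB, a change in C_i flips the same bit in P_i only; the keystream is unaffected. Decrypting the received ciphertext:
P[1]: S = E(K, F) = B; B ⊕ B = 0.
P[2]: S = E(K, B) = 3; C ⊕ 3 = F.
P[3]: S = E(K, 3) = 2; 8 ⊕ 2 = A.
Blocks that differ from the original plaintext: P[2].

P[1] = 0, P[2] = F, P[3] = A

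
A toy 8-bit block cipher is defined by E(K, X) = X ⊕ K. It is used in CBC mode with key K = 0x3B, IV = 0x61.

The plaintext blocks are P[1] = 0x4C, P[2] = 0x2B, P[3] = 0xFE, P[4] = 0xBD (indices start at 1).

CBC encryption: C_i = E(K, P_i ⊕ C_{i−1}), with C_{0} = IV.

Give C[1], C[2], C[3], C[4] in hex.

C[1]: P[1] ⊕ 0x61 = 0x2D; E(K, 0x2D) = 0x16.
C[2]: P[2] ⊕ 0x16 = 0x3D; E(K, 0x3D) = 0x06.
C[3]: P[3] ⊕ 0x06 = 0xF8; E(K, 0xF8) = 0xC3.
C[4]: P[4] ⊕ 0xC3 = 0x7E; E(K, 0x7E) = 0x45.

C[1] = 0x16, C[2] = 0x06, C[3] = 0xC3, C[4] = 0x45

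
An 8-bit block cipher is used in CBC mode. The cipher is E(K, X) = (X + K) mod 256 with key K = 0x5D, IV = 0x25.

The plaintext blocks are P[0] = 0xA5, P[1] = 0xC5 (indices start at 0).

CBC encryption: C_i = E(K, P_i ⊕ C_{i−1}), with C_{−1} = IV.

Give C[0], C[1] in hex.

C[0] = 0xDD, C[1] = 0x75

C[0]: P[0] ⊕ 0x25 = 0x80; E(K, 0x80) = 0xDD.
C[1]: P[1] ⊕ 0xDD = 0x18; E(K, 0x18) = 0x75.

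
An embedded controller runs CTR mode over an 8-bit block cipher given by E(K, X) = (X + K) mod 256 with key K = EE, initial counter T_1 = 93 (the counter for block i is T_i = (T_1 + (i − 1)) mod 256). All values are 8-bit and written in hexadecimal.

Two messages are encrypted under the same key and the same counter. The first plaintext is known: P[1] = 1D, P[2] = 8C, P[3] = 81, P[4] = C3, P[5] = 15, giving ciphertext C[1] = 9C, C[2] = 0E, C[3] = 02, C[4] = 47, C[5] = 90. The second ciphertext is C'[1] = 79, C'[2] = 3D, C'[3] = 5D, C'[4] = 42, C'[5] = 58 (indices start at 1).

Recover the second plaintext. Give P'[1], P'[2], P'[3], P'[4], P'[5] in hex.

In CTR with a reused counter, both messages share the same keystream S_i, so C_i ⊕ C'_i = P_i ⊕ P'_i and thus P'_i = P_i ⊕ C_i ⊕ C'_i.
P'[1]: 1D ⊕ 9C ⊕ 79 = F8.
P'[2]: 8C ⊕ 0E ⊕ 3D = BF.
P'[3]: 81 ⊕ 02 ⊕ 5D = DE.
P'[4]: C3 ⊕ 47 ⊕ 42 = C6.
P'[5]: 15 ⊕ 90 ⊕ 58 = DD.

P'[1] = F8, P'[2] = BF, P'[3] = DE, P'[4] = C6, P'[5] = DD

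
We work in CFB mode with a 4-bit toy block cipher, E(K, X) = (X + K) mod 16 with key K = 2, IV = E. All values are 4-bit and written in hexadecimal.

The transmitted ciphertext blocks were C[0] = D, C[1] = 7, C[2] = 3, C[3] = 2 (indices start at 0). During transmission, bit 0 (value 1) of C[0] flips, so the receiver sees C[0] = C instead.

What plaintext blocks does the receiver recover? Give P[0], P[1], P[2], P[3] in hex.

CFB decryption: P_i = C_i ⊕ E(K, C_{i−1}), with C_{−1} = IV.
Only C[0] changed, to C. In CFB, a change in C_i flips the same bit in P_i and garbles P_{i+1}. Decrypting the received ciphertext:
P[0]: E(K, E) = 0; C ⊕ 0 = C.
P[1]: E(K, C) = E; 7 ⊕ E = 9.
P[2]: E(K, 7) = 9; 3 ⊕ 9 = A.
P[3]: E(K, 3) = 5; 2 ⊕ 5 = 7.
Blocks that differ from the original plaintext: P[0], P[1].

P[0] = C, P[1] = 9, P[2] = A, P[3] = 7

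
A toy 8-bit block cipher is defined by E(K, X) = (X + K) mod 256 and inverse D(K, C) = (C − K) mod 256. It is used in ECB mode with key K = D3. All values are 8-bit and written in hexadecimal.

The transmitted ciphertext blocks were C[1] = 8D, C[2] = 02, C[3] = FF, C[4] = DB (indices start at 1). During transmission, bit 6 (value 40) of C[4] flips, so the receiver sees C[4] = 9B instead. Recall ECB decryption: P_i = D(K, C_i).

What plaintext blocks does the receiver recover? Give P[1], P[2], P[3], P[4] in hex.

P[1] = BA, P[2] = 2F, P[3] = 2C, P[4] = C8

Only C[4] changed, to 9B. In ECB, a change in C_i affects only P_i. Decrypting the received ciphertext:
P[1]: D(K, 8D) = BA.
P[2]: D(K, 02) = 2F.
P[3]: D(K, FF) = 2C.
P[4]: D(K, 9B) = C8.
Blocks that differ from the original plaintext: P[4].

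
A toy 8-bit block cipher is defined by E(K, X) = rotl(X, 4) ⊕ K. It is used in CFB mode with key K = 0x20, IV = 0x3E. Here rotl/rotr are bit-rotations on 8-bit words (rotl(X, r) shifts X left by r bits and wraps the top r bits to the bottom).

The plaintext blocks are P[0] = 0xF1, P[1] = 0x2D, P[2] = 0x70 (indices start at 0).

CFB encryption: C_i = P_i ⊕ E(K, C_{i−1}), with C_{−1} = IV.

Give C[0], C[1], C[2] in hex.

C[0]: E(K, 0x3E) = 0xC3; 0xF1 ⊕ 0xC3 = 0x32.
C[1]: E(K, 0x32) = 0x03; 0x2D ⊕ 0x03 = 0x2E.
C[2]: E(K, 0x2E) = 0xC2; 0x70 ⊕ 0xC2 = 0xB2.

C[0] = 0x32, C[1] = 0x2E, C[2] = 0xB2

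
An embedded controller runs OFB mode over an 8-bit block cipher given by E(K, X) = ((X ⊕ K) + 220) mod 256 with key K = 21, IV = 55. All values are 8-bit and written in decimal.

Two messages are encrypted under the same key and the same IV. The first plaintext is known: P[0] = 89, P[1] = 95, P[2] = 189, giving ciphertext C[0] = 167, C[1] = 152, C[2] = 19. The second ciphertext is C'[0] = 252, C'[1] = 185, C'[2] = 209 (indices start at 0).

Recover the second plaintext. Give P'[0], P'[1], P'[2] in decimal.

P'[0] = 2, P'[1] = 126, P'[2] = 127

In OFB with a reused IV, both messages share the same keystream S_i, so C_i ⊕ C'_i = P_i ⊕ P'_i and thus P'_i = P_i ⊕ C_i ⊕ C'_i.
P'[0]: 89 ⊕ 167 ⊕ 252 = 2.
P'[1]: 95 ⊕ 152 ⊕ 185 = 126.
P'[2]: 189 ⊕ 19 ⊕ 209 = 127.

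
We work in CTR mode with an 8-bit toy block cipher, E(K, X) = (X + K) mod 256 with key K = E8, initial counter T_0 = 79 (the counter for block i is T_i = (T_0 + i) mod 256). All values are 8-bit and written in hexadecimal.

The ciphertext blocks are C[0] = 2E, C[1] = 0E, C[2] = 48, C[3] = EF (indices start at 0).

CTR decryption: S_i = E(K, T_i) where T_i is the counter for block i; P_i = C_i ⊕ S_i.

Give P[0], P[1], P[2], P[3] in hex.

P[0]: T = 79, S = E(K, T) = 61; 2E ⊕ 61 = 4F.
P[1]: T = 7A, S = E(K, T) = 62; 0E ⊕ 62 = 6C.
P[2]: T = 7B, S = E(K, T) = 63; 48 ⊕ 63 = 2B.
P[3]: T = 7C, S = E(K, T) = 64; EF ⊕ 64 = 8B.

P[0] = 4F, P[1] = 6C, P[2] = 2B, P[3] = 8B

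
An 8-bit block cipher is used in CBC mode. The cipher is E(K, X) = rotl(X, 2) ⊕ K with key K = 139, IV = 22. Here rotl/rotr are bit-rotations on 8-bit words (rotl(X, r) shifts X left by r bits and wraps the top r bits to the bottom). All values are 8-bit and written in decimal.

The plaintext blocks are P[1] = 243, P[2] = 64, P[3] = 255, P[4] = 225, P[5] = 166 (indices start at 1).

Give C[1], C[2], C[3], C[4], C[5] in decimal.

CBC encryption: C_i = E(K, P_i ⊕ C_{i−1}), with C_{0} = IV.
C[1]: P[1] ⊕ 22 = 229; E(K, 229) = 28.
C[2]: P[2] ⊕ 28 = 92; E(K, 92) = 250.
C[3]: P[3] ⊕ 250 = 5; E(K, 5) = 159.
C[4]: P[4] ⊕ 159 = 126; E(K, 126) = 114.
C[5]: P[5] ⊕ 114 = 212; E(K, 212) = 216.

C[1] = 28, C[2] = 250, C[3] = 159, C[4] = 114, C[5] = 216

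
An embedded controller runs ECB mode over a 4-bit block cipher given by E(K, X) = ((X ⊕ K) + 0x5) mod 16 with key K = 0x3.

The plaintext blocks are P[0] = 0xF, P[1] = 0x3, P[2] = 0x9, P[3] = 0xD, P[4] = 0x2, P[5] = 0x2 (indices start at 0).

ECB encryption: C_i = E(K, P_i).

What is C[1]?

C[1]: E(K, 0x3) = 0x5.

C[1] = 0x5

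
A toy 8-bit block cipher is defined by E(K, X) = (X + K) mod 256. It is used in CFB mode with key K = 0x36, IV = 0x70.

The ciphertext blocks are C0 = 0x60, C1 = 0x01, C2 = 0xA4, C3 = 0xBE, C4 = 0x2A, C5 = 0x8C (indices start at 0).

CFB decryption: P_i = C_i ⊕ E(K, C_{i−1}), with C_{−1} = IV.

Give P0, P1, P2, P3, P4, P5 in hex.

P0: E(K, 0x70) = 0xA6; 0x60 ⊕ 0xA6 = 0xC6.
P1: E(K, 0x60) = 0x96; 0x01 ⊕ 0x96 = 0x97.
P2: E(K, 0x01) = 0x37; 0xA4 ⊕ 0x37 = 0x93.
P3: E(K, 0xA4) = 0xDA; 0xBE ⊕ 0xDA = 0x64.
P4: E(K, 0xBE) = 0xF4; 0x2A ⊕ 0xF4 = 0xDE.
P5: E(K, 0x2A) = 0x60; 0x8C ⊕ 0x60 = 0xEC.

P0 = 0xC6, P1 = 0x97, P2 = 0x93, P3 = 0x64, P4 = 0xDE, P5 = 0xEC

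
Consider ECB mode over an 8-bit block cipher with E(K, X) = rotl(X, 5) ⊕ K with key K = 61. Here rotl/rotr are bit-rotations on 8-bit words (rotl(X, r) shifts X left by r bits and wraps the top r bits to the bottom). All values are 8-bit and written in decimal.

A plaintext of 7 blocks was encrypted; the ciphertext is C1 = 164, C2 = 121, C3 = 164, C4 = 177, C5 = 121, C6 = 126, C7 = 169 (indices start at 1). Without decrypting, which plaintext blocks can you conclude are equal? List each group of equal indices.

P1 = P3; P2 = P5

ECB encrypts each block independently with the same key, so equal ciphertext blocks imply equal plaintext blocks.
C1 = C3 = 164, so P1 = P3.
C2 = C5 = 121, so P2 = P5.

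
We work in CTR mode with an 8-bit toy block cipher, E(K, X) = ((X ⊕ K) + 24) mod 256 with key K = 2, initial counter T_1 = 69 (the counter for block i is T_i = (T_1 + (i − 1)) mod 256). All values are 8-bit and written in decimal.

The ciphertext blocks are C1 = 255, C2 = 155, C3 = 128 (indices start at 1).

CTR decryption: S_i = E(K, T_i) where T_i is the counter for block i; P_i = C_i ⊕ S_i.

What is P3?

P3 = 221

P3: T = 71, S = E(K, T) = 93; 128 ⊕ 93 = 221.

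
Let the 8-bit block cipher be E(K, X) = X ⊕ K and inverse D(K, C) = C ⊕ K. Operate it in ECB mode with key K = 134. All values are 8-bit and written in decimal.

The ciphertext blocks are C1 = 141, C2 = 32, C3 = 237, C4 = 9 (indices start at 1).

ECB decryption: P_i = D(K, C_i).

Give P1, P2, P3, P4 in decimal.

P1: D(K, 141) = 11.
P2: D(K, 32) = 166.
P3: D(K, 237) = 107.
P4: D(K, 9) = 143.

P1 = 11, P2 = 166, P3 = 107, P4 = 143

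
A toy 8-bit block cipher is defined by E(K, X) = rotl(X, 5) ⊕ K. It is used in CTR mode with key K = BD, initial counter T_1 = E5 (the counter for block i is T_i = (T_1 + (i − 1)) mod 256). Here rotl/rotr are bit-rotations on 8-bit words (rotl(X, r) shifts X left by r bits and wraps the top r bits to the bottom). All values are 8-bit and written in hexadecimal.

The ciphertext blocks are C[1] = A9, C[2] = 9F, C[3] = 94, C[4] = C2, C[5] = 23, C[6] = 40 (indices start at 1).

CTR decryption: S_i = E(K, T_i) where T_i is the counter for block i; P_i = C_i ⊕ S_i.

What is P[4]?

P[4] = 62

P[4]: T = E8, S = E(K, T) = A0; C2 ⊕ A0 = 62.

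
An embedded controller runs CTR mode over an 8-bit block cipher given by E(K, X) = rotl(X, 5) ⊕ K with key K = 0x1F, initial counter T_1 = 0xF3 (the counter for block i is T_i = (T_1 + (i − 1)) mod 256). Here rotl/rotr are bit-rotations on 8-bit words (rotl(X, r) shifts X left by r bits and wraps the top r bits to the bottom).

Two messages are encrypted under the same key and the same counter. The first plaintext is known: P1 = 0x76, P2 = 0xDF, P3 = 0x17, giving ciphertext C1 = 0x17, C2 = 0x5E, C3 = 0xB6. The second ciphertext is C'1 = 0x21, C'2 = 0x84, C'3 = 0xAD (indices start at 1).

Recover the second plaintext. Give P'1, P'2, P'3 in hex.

P'1 = 0x40, P'2 = 0x05, P'3 = 0x0C

In CTR with a reused counter, both messages share the same keystream S_i, so C_i ⊕ C'_i = P_i ⊕ P'_i and thus P'_i = P_i ⊕ C_i ⊕ C'_i.
P'1: 0x76 ⊕ 0x17 ⊕ 0x21 = 0x40.
P'2: 0xDF ⊕ 0x5E ⊕ 0x84 = 0x05.
P'3: 0x17 ⊕ 0xB6 ⊕ 0xAD = 0x0C.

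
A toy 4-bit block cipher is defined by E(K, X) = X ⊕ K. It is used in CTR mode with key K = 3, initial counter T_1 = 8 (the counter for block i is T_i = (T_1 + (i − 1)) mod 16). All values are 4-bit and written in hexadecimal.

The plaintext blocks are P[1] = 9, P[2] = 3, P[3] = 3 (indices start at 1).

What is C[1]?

CTR encryption: S_i = E(K, T_i) where T_i is the counter for block i; C_i = P_i ⊕ S_i.
C[1]: T = 8, S = E(K, T) = B; 9 ⊕ B = 2.

C[1] = 2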